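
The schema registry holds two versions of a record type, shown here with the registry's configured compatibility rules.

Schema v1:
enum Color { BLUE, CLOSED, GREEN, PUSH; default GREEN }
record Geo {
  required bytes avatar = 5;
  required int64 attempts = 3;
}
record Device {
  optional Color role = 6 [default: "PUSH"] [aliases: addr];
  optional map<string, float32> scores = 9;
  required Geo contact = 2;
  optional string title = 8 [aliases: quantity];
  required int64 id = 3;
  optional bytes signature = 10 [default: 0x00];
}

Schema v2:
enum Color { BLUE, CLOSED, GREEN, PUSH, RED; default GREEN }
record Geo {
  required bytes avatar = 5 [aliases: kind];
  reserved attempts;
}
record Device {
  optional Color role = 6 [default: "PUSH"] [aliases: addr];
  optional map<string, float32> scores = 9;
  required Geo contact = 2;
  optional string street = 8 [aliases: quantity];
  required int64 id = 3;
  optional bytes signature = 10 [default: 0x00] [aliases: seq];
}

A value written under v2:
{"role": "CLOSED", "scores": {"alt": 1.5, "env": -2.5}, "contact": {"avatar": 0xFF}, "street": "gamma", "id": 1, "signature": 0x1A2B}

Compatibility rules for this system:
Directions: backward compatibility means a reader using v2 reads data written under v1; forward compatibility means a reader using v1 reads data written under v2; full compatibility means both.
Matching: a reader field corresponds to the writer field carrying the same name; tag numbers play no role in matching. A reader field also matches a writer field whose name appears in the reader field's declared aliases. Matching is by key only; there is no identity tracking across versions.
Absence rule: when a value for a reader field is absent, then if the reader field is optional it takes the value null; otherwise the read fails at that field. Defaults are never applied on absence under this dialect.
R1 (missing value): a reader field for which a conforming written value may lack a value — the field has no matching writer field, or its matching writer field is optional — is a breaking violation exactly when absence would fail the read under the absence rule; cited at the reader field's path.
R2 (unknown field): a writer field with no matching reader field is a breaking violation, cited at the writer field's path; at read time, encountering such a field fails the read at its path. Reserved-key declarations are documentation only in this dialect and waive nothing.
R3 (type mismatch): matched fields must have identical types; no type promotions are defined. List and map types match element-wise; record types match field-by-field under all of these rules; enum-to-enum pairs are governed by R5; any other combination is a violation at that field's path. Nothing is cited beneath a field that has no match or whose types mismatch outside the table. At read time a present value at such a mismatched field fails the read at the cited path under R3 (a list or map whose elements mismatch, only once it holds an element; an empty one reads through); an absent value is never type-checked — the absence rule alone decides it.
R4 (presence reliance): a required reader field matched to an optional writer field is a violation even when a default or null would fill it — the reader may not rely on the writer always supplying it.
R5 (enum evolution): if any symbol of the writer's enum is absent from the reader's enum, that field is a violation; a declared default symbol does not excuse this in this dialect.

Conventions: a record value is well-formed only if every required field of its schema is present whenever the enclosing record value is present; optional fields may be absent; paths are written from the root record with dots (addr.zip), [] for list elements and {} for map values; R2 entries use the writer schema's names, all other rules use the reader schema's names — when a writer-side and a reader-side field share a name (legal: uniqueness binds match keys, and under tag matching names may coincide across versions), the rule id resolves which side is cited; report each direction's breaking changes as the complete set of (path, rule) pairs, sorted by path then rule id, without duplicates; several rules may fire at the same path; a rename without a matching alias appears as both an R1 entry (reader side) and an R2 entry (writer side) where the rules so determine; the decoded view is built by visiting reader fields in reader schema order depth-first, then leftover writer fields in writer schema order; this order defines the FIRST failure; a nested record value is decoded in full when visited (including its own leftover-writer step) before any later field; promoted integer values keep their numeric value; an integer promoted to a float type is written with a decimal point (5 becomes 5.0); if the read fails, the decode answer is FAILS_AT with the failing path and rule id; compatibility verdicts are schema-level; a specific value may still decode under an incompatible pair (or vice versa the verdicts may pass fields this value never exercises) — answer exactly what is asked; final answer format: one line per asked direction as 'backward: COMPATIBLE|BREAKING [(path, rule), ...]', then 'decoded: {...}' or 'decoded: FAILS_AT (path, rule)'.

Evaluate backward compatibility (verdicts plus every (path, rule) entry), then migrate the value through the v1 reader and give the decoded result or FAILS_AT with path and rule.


backward: BREAKING [(contact.attempts, R2), (title, R2)]; decoded: FAILS_AT (contact.attempts, R1)

arrows below run writer -> reader for Device
backward analysis of Device with v2 as reader and v1 as writer:
  writer optional, Color -> Color: reader role maps from writer role
  writer optional, map<string, float32> -> map<string, float32>: reader scores maps from writer scores
  writer required, Geo -> Geo: reader contact maps from writer contact
  street: no writer-side match
  writer required, int64 -> int64: reader id maps from writer id
  writer optional, bytes -> bytes: reader signature maps from writer signature
  leftover writer field: title
  writer required, bytes -> bytes: reader contact.avatar maps from writer contact.avatar
  leftover writer field: contact.attempts
  violation R2 at contact.attempts
  violation R2 at title
  => 2 violation(s): backward is BREAKING for Device
decoding the Device value with the v1 reader:
  role := "CLOSED"
  scores := {"alt": 1.5, "env": -2.5}
  contact.avatar := 0xFF
  read fails at contact.attempts under R1 (no fill)
  => FAILS_AT (contact.attempts, R1)
ruling out the remaining Device differences:
  enum Color (field role in record Device): symbol RED added -> fires only in the forward direction of Device, which is not asked here


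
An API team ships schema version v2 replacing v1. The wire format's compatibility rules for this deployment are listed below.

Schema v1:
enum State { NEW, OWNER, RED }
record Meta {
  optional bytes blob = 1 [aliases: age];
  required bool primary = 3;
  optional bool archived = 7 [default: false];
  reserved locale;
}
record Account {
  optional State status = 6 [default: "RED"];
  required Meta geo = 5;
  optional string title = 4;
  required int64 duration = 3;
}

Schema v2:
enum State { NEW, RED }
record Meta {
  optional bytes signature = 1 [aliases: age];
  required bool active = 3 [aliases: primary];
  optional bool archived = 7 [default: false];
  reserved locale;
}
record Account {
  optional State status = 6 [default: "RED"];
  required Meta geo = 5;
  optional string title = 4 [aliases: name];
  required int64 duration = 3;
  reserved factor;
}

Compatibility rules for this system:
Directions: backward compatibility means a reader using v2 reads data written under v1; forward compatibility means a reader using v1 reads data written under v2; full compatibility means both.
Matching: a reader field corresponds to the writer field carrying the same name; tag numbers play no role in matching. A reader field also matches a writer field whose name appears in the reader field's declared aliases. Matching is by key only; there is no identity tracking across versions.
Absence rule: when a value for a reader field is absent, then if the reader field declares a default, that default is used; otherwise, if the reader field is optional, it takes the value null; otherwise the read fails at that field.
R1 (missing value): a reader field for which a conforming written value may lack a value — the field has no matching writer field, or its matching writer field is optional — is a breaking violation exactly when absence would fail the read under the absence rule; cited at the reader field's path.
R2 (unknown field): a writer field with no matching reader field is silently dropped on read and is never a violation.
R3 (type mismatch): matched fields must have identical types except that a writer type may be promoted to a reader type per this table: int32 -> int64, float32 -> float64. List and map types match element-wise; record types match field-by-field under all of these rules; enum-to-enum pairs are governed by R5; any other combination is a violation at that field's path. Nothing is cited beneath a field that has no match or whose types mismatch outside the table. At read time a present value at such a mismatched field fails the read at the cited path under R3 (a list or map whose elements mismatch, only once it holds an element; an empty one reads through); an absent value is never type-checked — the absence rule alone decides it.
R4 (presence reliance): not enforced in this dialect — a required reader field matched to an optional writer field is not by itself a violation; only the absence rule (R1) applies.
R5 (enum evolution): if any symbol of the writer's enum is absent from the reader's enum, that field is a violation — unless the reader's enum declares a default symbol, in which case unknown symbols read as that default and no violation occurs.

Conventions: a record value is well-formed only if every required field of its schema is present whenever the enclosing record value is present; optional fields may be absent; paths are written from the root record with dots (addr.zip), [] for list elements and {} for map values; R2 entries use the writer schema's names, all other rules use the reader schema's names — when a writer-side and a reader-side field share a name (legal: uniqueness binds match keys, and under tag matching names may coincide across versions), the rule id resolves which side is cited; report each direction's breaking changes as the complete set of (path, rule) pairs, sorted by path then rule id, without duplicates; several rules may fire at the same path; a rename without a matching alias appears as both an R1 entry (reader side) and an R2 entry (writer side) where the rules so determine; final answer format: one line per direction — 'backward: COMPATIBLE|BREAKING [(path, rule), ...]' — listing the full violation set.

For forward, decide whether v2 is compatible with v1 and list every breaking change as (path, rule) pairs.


forward: BREAKING [(geo.primary, R1)]

in Account below, arrows point writer -> reader
checking forward for Account: reader v1 against writer v2:
  status <- status (State -> State, writer optional)
  geo <- geo (Meta -> Meta, writer required)
  title <- title (string -> string, writer optional)
  duration <- duration (int64 -> int64, writer required)
  geo.blob: no writer-side match
  geo.primary: no writer-side match
  geo.archived <- geo.archived (bool -> bool, writer optional)
  writer geo.signature: unknown to reader
  writer geo.active: unknown to reader
  breaking: (geo.primary, R1)
  forward on Account therefore BREAKING (1)
remaining Account differences; none change what is asked:
  renamed field blob to signature in record Meta -> no rule fires on it in Account's dialect; the asked verdict holds
  enum State (field status in record Account): symbol OWNER removed -> its effect on Account is confined to the backward direction, not asked


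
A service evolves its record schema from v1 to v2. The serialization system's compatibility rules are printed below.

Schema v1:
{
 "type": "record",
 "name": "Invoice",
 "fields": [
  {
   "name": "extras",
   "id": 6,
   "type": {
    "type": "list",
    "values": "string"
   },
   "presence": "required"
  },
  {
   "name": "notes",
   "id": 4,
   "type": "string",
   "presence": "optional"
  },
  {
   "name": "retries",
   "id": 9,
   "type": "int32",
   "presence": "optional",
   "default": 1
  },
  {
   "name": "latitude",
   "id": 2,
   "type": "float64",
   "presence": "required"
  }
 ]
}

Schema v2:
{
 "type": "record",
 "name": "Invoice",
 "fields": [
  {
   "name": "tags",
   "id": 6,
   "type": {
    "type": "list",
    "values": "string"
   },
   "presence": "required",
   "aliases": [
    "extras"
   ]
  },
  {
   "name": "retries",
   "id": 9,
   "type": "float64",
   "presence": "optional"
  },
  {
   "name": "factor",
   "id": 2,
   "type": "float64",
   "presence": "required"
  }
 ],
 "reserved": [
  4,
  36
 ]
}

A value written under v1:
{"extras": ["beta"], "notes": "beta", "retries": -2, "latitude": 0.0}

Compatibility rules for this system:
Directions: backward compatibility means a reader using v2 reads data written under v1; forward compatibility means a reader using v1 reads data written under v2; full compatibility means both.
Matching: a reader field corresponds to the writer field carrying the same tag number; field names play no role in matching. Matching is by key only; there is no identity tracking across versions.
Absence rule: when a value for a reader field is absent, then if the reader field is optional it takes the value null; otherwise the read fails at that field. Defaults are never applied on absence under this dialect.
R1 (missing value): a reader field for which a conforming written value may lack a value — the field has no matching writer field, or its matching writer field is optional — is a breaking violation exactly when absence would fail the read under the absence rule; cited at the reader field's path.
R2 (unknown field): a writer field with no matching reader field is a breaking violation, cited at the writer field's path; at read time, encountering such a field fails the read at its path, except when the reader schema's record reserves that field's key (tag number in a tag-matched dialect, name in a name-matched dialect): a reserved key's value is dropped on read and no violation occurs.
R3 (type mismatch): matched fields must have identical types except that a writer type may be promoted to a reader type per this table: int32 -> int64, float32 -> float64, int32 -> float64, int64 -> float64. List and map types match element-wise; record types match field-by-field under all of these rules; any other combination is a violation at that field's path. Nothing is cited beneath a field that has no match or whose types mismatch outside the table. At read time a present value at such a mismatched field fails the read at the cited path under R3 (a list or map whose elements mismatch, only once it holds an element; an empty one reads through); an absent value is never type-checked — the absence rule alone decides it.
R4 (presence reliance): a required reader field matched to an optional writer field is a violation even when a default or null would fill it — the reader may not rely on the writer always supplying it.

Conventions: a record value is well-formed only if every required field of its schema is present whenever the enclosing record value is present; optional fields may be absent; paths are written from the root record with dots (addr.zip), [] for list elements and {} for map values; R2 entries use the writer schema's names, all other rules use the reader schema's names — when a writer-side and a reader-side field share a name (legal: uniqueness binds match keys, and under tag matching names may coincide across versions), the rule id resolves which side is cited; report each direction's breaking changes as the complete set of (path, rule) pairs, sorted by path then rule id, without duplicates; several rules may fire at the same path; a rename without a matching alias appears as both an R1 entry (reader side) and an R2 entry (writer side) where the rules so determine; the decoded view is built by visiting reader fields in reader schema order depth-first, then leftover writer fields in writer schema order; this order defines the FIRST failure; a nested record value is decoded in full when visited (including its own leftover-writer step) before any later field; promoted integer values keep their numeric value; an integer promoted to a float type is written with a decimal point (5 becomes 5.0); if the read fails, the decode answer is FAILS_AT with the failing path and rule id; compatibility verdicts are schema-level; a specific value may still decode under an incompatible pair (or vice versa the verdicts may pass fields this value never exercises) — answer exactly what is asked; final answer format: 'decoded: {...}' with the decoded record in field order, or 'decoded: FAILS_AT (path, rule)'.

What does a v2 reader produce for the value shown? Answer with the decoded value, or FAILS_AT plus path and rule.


decoded: {"tags": ["beta"], "retries": -2.0, "factor": 0.0}

each type pair in Invoice: writer, then reader
decode (reader v2):
  tags := ["beta"] (from writer extras)
  retries := -2.0 (int32 -> float64)
  factor := 0.0 (from writer latitude)
  writer notes: reserved -> dropped
  => decoded: {"tags": ["beta"], "retries": -2.0, "factor": 0.0}
diffs on Invoice not affecting the asked answer:
  field retries in record Invoice: type int32 changed to float64 (its default is dropped) -> matters for Invoice compatibility verdicts, not for this value's decode


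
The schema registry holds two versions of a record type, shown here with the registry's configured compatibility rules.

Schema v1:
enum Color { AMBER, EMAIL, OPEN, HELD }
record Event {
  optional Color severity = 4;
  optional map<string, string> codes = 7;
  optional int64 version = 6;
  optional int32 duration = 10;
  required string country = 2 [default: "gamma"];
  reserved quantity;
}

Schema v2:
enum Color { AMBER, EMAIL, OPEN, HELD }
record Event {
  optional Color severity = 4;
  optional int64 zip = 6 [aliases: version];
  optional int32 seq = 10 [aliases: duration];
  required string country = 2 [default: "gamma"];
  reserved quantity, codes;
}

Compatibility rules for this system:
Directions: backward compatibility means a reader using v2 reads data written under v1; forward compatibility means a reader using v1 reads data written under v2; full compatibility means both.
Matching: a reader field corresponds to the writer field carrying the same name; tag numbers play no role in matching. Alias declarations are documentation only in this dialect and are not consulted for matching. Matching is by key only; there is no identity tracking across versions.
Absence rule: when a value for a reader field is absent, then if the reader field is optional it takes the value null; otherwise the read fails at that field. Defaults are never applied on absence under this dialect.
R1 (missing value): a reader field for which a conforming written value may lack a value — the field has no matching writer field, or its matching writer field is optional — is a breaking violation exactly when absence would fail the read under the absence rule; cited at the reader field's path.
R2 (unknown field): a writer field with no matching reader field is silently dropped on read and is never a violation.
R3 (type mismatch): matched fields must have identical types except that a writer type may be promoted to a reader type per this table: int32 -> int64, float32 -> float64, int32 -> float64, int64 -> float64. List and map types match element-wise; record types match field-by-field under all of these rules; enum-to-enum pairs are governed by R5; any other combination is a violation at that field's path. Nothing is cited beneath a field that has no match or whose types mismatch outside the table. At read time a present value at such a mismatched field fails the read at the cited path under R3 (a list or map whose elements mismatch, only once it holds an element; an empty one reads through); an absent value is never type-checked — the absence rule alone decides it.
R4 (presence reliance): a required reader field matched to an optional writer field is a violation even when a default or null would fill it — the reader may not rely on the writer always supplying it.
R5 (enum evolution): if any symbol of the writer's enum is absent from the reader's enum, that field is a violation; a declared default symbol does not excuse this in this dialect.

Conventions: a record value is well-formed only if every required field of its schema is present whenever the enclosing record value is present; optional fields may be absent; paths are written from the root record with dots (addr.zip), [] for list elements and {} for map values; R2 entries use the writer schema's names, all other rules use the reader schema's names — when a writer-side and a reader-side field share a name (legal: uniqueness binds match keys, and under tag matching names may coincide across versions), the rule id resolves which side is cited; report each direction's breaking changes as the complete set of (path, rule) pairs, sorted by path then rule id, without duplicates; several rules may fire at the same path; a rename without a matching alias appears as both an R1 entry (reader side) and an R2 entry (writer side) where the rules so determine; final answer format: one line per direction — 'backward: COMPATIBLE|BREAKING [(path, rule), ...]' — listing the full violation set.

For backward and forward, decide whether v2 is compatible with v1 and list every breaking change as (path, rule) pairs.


each type pair in Event: writer, then reader
backward on Event — v2 reading data written by v1:
  severity: Color -> Color, writer optional; from severity
  zip has no writer counterpart
  seq has no writer counterpart
  country: string -> string, writer required; from country
  leftover writer field: codes
  leftover writer field: version
  leftover writer field: duration
  => backward verdict for Event: COMPATIBLE, no violations
forward on Event — v1 reading data written by v2:
  severity: Color -> Color, writer optional; from severity
  codes has no writer counterpart
  version has no writer counterpart
  duration has no writer counterpart
  country: string -> string, writer required; from country
  leftover writer field: zip
  leftover writer field: seq
  => forward verdict for Event: COMPATIBLE, no violations

backward: COMPATIBLE []; forward: COMPATIBLE []


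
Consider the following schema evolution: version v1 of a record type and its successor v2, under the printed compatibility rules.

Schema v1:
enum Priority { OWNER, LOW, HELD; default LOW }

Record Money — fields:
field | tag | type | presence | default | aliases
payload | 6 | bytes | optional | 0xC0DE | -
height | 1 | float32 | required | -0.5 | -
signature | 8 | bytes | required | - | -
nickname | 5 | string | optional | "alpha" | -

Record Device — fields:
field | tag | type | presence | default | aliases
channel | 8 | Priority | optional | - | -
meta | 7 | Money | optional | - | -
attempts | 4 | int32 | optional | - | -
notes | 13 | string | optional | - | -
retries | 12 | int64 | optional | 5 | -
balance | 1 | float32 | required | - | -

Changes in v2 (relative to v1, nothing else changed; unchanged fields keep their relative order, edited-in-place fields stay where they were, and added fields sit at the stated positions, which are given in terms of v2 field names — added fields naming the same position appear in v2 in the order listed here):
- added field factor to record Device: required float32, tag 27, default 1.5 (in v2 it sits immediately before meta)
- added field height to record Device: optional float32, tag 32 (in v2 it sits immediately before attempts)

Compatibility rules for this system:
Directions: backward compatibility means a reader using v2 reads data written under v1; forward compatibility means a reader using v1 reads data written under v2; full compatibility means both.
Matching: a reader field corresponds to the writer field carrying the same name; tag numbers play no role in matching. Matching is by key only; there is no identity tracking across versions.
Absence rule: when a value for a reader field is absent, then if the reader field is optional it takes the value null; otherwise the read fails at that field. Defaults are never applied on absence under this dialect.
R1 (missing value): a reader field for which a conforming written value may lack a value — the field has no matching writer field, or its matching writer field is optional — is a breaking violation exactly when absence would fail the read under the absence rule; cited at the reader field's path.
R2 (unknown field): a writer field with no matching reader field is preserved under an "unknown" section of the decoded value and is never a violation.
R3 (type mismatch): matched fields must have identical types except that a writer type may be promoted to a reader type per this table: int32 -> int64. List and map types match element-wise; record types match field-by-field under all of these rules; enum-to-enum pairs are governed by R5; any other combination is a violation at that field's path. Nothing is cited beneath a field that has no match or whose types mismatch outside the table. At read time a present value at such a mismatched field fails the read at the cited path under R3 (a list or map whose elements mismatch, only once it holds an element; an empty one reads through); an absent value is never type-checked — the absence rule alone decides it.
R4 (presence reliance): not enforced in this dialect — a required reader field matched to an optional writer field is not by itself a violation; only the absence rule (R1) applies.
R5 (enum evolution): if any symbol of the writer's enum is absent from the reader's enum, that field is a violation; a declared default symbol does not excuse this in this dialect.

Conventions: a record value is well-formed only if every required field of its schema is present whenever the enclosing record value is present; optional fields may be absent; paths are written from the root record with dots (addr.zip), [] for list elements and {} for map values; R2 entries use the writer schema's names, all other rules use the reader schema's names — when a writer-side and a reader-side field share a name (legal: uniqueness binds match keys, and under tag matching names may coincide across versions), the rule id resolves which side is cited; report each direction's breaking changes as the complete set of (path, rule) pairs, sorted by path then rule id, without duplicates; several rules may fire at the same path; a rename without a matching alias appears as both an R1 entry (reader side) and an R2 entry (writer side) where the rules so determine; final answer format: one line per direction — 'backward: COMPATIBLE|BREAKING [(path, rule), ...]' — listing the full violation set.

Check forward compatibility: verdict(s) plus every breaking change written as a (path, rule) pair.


the writer's type comes first in each Device pair
forward analysis of Device with v1 as reader and v2 as writer:
  writer optional, Priority -> Priority: reader channel maps from writer channel
  writer optional, Money -> Money: reader meta maps from writer meta
  writer optional, int32 -> int32: reader attempts maps from writer attempts
  writer optional, string -> string: reader notes maps from writer notes
  writer optional, int64 -> int64: reader retries maps from writer retries
  writer required, float32 -> float32: reader balance maps from writer balance
  writer factor: unknown to reader
  writer height: unknown to reader
  writer optional, bytes -> bytes: reader meta.payload maps from writer meta.payload
  writer required, float32 -> float32: reader meta.height maps from writer meta.height
  writer required, bytes -> bytes: reader meta.signature maps from writer meta.signature
  writer optional, string -> string: reader meta.nickname maps from writer meta.nickname
  => forward: COMPATIBLE
the rest of the Device diff is inert for this question:
  added field height to record Device: optional float32, tag 32 (in v2 it sits immediately before attempts) -> triggers nothing under Device's printed rules — same verdict
  added field factor to record Device: required float32, tag 27, default 1.5 (in v2 it sits immediately before meta) -> its effect on Device is confined to the backward direction, not asked

forward: COMPATIBLE []


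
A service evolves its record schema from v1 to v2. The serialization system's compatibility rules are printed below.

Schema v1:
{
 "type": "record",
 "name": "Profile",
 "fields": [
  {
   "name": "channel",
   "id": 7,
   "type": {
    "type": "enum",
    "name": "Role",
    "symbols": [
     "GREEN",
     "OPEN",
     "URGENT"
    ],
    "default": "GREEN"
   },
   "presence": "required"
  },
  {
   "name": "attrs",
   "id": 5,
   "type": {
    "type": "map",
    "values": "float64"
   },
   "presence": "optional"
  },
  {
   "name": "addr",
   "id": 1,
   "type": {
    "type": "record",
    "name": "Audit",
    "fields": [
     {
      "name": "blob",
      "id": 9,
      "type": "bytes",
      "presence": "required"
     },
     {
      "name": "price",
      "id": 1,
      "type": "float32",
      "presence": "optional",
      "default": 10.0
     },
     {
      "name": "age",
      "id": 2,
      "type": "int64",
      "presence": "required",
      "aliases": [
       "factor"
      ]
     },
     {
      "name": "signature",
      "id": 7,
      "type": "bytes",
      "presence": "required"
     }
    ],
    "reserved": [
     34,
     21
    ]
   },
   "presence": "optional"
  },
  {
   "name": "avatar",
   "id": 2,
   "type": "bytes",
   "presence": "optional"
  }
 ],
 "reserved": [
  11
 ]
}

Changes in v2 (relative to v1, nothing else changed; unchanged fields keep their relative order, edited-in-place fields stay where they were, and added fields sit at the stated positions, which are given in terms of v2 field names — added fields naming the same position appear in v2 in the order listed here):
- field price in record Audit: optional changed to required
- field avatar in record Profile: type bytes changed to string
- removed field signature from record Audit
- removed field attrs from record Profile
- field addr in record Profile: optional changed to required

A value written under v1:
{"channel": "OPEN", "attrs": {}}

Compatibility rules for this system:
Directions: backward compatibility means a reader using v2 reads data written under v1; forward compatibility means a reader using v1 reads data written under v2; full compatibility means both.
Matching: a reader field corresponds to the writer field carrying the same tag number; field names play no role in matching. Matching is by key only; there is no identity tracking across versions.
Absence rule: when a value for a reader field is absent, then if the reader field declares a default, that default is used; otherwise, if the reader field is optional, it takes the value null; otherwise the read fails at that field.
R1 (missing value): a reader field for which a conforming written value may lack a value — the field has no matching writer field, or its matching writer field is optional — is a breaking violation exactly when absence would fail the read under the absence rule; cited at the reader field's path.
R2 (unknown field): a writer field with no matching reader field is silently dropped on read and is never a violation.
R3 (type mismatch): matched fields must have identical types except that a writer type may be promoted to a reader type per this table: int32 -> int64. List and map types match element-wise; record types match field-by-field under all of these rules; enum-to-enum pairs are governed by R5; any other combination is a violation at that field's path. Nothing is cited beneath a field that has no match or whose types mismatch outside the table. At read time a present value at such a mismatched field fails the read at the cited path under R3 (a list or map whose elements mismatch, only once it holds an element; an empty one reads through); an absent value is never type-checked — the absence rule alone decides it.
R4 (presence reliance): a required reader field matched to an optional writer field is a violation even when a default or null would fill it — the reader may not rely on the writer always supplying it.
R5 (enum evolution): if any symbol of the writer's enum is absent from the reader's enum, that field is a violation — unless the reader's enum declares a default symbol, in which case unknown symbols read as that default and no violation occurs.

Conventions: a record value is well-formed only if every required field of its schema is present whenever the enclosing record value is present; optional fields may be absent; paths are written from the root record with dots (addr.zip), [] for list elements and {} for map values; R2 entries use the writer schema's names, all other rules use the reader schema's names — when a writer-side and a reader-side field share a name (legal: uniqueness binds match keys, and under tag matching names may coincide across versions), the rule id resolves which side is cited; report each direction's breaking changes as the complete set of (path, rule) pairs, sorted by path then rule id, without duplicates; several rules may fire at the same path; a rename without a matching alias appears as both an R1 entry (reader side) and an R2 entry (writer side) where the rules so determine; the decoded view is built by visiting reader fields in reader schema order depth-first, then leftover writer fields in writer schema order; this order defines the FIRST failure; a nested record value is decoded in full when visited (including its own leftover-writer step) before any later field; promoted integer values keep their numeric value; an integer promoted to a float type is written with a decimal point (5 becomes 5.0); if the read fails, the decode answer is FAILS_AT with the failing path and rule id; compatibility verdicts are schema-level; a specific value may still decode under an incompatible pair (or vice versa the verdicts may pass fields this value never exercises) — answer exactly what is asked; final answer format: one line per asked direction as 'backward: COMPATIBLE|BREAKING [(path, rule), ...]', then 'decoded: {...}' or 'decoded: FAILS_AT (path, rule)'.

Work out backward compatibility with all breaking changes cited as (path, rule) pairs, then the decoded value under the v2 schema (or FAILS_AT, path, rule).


arrows below run writer -> reader for Profile
backward analysis of Profile with v2 as reader and v1 as writer:
  writer required, Role -> Role: reader channel maps from writer channel
  writer optional, Audit -> Audit: reader addr maps from writer addr
  writer optional, bytes -> string: reader avatar maps from writer avatar
  writer attrs: unknown to reader
  writer required, bytes -> bytes: reader addr.blob maps from writer addr.blob
  writer optional, float32 -> float32: reader addr.price maps from writer addr.price
  writer required, int64 -> int64: reader addr.age maps from writer addr.age
  writer addr.signature: unknown to reader
  violation R1 at addr
  violation R4 at addr
  violation R4 at addr.price
  violation R3 at avatar
  backward on Profile therefore BREAKING (4)
migrating the Profile value to v2:
  channel := "OPEN"
  read fails at addr under R1 (no fill)
  => FAILS_AT (addr, R1)
diffs on Profile not affecting the asked answer:
  removed field signature from record Audit -> affects forward compatibility only, which is not asked
  removed field attrs from record Profile -> inert for the asked Profile verdict: nothing fires

backward: BREAKING [(addr, R1), (addr, R4), (addr.price, R4), (avatar, R3)]; decoded: FAILS_AT (addr, R1)


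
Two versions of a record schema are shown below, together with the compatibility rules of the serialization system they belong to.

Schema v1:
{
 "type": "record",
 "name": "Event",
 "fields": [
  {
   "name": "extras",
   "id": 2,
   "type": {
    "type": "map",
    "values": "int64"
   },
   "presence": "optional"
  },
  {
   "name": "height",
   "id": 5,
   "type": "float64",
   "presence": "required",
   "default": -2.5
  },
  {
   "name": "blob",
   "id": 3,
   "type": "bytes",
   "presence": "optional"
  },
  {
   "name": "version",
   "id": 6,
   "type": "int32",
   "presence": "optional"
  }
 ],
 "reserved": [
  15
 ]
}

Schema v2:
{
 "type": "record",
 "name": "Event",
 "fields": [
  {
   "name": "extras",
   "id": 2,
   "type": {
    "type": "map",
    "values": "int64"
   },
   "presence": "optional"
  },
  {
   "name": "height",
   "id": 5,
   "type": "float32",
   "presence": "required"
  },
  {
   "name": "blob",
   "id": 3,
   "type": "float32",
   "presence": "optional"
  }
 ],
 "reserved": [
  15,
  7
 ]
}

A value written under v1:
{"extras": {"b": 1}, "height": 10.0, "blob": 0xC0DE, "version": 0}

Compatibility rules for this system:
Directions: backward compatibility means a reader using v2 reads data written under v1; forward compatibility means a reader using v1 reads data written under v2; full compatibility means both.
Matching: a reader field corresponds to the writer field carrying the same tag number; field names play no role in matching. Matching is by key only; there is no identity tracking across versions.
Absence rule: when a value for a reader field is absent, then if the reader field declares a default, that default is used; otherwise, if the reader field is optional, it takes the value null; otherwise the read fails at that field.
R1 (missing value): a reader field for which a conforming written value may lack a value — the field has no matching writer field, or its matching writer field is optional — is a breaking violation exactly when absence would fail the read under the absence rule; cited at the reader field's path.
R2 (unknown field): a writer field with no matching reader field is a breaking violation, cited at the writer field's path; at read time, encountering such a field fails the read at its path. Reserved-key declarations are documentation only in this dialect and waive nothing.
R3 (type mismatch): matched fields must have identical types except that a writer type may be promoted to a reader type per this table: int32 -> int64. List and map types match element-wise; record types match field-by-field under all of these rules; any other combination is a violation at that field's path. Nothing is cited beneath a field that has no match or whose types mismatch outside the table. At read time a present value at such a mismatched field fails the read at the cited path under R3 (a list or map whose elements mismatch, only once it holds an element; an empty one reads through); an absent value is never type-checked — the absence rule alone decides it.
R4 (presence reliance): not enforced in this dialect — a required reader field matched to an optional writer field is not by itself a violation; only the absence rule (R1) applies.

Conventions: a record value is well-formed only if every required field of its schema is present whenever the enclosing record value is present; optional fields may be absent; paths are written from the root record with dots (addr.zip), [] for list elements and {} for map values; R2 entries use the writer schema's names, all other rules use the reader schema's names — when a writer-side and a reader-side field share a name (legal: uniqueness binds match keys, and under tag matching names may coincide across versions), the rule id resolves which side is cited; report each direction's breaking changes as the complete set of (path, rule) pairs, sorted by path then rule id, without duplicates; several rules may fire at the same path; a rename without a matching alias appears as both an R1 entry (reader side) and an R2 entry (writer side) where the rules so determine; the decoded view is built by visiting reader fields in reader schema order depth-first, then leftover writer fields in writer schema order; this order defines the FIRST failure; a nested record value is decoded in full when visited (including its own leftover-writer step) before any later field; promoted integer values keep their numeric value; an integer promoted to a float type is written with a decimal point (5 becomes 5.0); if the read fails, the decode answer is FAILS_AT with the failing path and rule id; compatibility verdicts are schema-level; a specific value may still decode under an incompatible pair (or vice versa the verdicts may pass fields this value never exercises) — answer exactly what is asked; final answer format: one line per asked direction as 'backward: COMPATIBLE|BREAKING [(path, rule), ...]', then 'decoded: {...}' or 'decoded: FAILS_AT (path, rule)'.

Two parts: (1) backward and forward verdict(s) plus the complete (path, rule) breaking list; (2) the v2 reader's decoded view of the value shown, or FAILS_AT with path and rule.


backward: BREAKING [(blob, R3), (height, R3), (version, R2)]; forward: BREAKING [(blob, R3), (height, R3)]; decoded: FAILS_AT (height, R3)

in Event below, arrows point writer -> reader
checking backward for Event: reader v2 against writer v1:
  extras: paired with writer extras (map<string, int64> -> map<string, int64>; writer optional)
  height: paired with writer height (float64 -> float32; writer required)
  blob: paired with writer blob (bytes -> float32; writer optional)
  leftover writer field: version
  rule R3 violated at blob
  rule R3 violated at height
  rule R2 violated at version
  => backward verdict for Event: BREAKING, 3 violation(s)
checking forward for Event: reader v1 against writer v2:
  extras: paired with writer extras (map<string, int64> -> map<string, int64>; writer optional)
  height: paired with writer height (float32 -> float64; writer required)
  blob: paired with writer blob (float32 -> bytes; writer optional)
  no writer field matches reader version
  rule R3 violated at blob
  rule R3 violated at height
  => forward verdict for Event: BREAKING, 2 violation(s)
decode (reader v2):
  extras := {"b": 1}
  read fails at height under R3
  => FAILS_AT (height, R3)
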